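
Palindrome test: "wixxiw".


Word: "wixxiw"
Reversed: "wixxiw"
Forward == Backward? wixxiw == wixxiw
Palindrome = Yes


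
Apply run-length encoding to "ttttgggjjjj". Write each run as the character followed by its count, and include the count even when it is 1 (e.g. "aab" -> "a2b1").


String: "ttttgggjjjj"
Scanning for consecutive runs:
  't' x 4
  'g' x 3
  'j' x 4
RLE = "t4g3j4"


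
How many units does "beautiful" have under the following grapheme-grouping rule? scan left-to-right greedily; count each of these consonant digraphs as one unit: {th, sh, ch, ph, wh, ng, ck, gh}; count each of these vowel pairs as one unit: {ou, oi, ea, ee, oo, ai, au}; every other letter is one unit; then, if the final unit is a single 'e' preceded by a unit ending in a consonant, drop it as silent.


Word: "beautiful" (9 letters)
Left-to-right scan:
  (1) 'b' (letter)
  (2) 'ea' (vowel-pair)
  (3) 'u' (letter)
  (4) 't' (letter)
  (5) 'i' (letter)
  (6) 'f' (letter)
  (7) 'u' (letter)
  (8) 'l' (letter)
Units from scan: 8
Sound units = 8 units


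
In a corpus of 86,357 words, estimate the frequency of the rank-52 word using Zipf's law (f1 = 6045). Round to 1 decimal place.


Zipf's law: f(r) = f(1) / r
f(1) = 6045
f(52) = 6045 / 52
= 116.3 occurrences


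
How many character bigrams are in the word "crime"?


Word: "crime" (length 5)
Number of 2-grams = length - 2 + 1 = 5 - 2 + 1
= 4


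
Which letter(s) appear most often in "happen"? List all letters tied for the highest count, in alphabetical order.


Word: "happen"
Letter counts:
  'a': 1
  'e': 1
  'h': 1
  'n': 1
  'p': 2
Maximum count = 2
Most frequent = 'p' (2 times each)


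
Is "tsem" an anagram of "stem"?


Word 1: "stem" → sorted: emst
Word 2: "tsem" → sorted: emst
Same letters? emst == emst
Anagram = Yes


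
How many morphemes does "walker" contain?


Word: "walker"
Morphemes: walk / -er
Each morpheme carries meaning
= 2 morphemes


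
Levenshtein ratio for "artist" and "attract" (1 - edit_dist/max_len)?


Word 1: "artist" (length 6)
Word 2: "attract" (length 7)
One optimal edit sequence:
  1. keep 'a'
  2. substitute 'r' -> 't'  (+1)
  3. keep 't'
  4. insert 'r'  (+1)
  5. substitute 'i' -> 'a'  (+1)
  6. substitute 's' -> 'c'  (+1)
  7. keep 't'
Edit distance = 4
Max length = max(6, 7) = 7
Similarity = 1 - 4/7
= 0.4286


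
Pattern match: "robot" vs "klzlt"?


Pattern of "robot": [0, 1, 2, 1, 3]
Pattern of "klzlt": [0, 1, 2, 1, 3]
Patterns match
Same pattern = Yes


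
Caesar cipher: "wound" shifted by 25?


Word: "wound"
Shift: 25
Each letter → (letter + shift) mod 26:
  'w' (22) + 25 = 21 → 'v'
  'o' (14) + 25 = 13 → 'n'
  'u' (20) + 25 = 19 → 't'
  'n' (13) + 25 = 12 → 'm'
  'd' (3) + 25 = 2 → 'c'
Result = "vntmc"


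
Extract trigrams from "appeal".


Word: "appeal" (length 6)
Number of trigrams = 6 - 3 + 1 = 4
  Position 0: "app"
  Position 1: "ppe"
  Position 2: "pea"
  Position 3: "eal"
Trigrams = "app", "ppe", "pea", "eal"


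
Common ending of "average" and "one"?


Word 1: "average"
Word 2: "one"
Comparing from end:
  Pos -1: 'e' == 'e'
  Pos -2: 'g' != 'n' (stop)
LCS = "e" (length 1)


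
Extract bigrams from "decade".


Word: "decade" (length 6)
Number of bigrams = 6 - 2 + 1 = 5
  Position 0: "de"
  Position 1: "ec"
  Position 2: "ca"
  Position 3: "ad"
  Position 4: "de"
Bigrams = "de", "ec", "ca", "ad", "de"


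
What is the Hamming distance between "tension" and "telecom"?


Comparing character by character (same length = 7):
  Pos 0: 't' vs 't' =
  Pos 1: 'e' vs 'e' =
  Pos 2: 'n' vs 'l' !=
  Pos 3: 's' vs 'e' !=
  Pos 4: 'i' vs 'c' !=
  Pos 5: 'o' vs 'o' =
  Pos 6: 'n' vs 'm' !=
Hamming distance = 4


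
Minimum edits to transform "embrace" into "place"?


Word 1: "embrace" (length 7)
Word 2: "place" (length 5)
One optimal edit sequence (insert/delete/substitute each cost 1):
  1. delete 'e'  (+1)
  2. delete 'm'  (+1)
  3. substitute 'b' -> 'p'  (+1)
  4. substitute 'r' -> 'l'  (+1)
  5. keep 'a'
  6. keep 'c'
  7. keep 'e'
Total edit operations: 4
Edit distance = 4


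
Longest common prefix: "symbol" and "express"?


Word 1: "symbol"
Word 2: "express"
Comparing from start:
  Pos 0: 's' != 'e' (stop)
LCP = "" (length 0)


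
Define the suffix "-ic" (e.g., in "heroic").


Suffix: -ic
As in: heroic -> hero + -ic
Meaning = relating to


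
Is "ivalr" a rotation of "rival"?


Word: "rival", Candidate: "ivalr"
Method: check if candidate is substring of word+word
"rivalrival" contains "ivalr"? Yes
Is rotation = Yes


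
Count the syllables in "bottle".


Word: "bottle"
Syllable breakdown: bot | tle
Counting: 2 parts
= 2 syllables


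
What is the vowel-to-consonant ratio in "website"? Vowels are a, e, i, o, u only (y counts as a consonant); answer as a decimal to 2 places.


Word: "website"
Vowels (a,e,i,o,u): 3
Consonants: 4
Ratio = 3/4
= 0.75


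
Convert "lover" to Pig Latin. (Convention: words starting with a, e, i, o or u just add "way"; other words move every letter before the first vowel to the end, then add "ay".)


Word: "lover"
Starts with consonant(s) → move to end, add 'ay'
Consonant cluster: "l"
Pig Latin = "overlay"


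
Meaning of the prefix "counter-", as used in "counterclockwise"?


Prefix: counter-
Example: counterclockwise = counter- + clockwise
Meaning = against / opposite


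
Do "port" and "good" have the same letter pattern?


Pattern of "port": [0, 1, 2, 3]
Pattern of "good": [0, 1, 1, 2]
Patterns do not match
Same pattern = No


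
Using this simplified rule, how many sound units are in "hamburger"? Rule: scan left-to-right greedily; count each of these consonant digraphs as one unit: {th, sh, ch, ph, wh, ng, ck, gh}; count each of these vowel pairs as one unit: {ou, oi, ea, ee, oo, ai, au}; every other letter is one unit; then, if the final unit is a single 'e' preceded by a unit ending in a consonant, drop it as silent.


Word: "hamburger" (9 letters)
Left-to-right scan:
  1. 'h' (letter)
  2. 'a' (letter)
  3. 'm' (letter)
  4. 'b' (letter)
  5. 'u' (letter)
  6. 'r' (letter)
  7. 'g' (letter)
  8. 'e' (letter)
  9. 'r' (letter)
Units from scan: 9
Sound units = 9 units


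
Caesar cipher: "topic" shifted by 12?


Word: "topic"
Shift: 12
Each letter → (letter + shift) mod 26:
  't' (19) + 12 = 5 → 'f'
  'o' (14) + 12 = 0 → 'a'
  'p' (15) + 12 = 1 → 'b'
  'i' (8) + 12 = 20 → 'u'
  'c' (2) + 12 = 14 → 'o'
Result = "fabuo"


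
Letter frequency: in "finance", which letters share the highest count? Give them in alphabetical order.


Word: "finance"
Letter counts:
  'a': 1
  'c': 1
  'e': 1
  'f': 1
  'i': 1
  'n': 2
Maximum count = 2
Most frequent = 'n' (2 times each)


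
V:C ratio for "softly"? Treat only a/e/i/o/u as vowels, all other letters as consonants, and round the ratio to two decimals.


Word: "softly"
Vowels (a,e,i,o,u): 1
Consonants: 5
Ratio = 1/5
= 0.20


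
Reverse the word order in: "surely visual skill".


Original: "surely visual skill"
Words (1..n): surely | visual | skill
Reversed (n..1): skill | visual | surely
Result = "skill visual surely"


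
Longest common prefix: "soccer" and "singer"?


Word 1: "soccer"
Word 2: "singer"
Comparing from start:
  Pos 0: 's' == 's'
  Pos 1: 'o' != 'i' (stop)
LCP = "s" (length 1)


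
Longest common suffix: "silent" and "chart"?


Word 1: "silent"
Word 2: "chart"
Comparing from end:
  Pos -1: 't' == 't'
  Pos -2: 'n' != 'r' (stop)
LCS = "t" (length 1)


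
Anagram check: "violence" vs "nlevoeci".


Word 1: "violence" → sorted: ceeilnov
Word 2: "nlevoeci" → sorted: ceeilnov
Same letters? ceeilnov == ceeilnov
Anagram = Yes


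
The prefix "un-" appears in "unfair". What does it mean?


Prefix: un-
As in: unfair -> un- + fair
Meaning = not / reverse


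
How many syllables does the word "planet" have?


Word: "planet"
Syllable breakdown: plan | et
Counting: 2 parts
= 2 syllables


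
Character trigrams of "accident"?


Word: "accident" (length 8)
Number of trigrams = 8 - 3 + 1 = 6
  Position 0: "acc"
  Position 1: "cci"
  Position 2: "cid"
  Position 3: "ide"
  Position 4: "den"
  Position 5: "ent"
Trigrams = "acc", "cci", "cid", "ide", "den", "ent"


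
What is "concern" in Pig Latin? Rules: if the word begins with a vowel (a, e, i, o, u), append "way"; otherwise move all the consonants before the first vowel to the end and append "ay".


Word: "concern"
Starts with consonant(s) → move to end, add 'ay'
Consonant cluster: "c"
Pig Latin = "oncerncay"


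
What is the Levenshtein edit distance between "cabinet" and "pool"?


Word 1: "cabinet" (length 7)
Word 2: "pool" (length 4)
One optimal edit sequence (insert/delete/substitute each cost 1):
  1. delete 'c'  (+1)
  2. delete 'a'  (+1)
  3. delete 'b'  (+1)
  4. substitute 'i' -> 'p'  (+1)
  5. substitute 'n' -> 'o'  (+1)
  6. substitute 'e' -> 'o'  (+1)
  7. substitute 't' -> 'l'  (+1)
Total edit operations: 7
Edit distance = 7


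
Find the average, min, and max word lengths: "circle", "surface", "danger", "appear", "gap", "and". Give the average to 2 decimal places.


Lengths: "circle"=6, "surface"=7, "danger"=6, "appear"=6, "gap"=3, "and"=3
Sum = 31, Count = 6
Average = 31/6 = 5.17
= avg=5.17, min=3, max=7


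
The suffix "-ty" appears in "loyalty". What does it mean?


Suffix: -ty
Example: loyalty = loyal + -ty
Meaning = quality of


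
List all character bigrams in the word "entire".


Word: "entire" (length 6)
Number of bigrams = 6 - 2 + 1 = 5
  Position 0: "en"
  Position 1: "nt"
  Position 2: "ti"
  Position 3: "ir"
  Position 4: "re"
Bigrams = "en", "nt", "ti", "ir", "re"


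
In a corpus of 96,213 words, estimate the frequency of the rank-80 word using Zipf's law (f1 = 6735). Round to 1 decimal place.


Zipf's law: f(r) = f(1) / r
f(1) = 6735
f(80) = 6735 / 80
= 84.2 occurrences


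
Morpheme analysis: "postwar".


Word: "postwar"
Morphemes: post- | war
Each morpheme carries meaning
= 2 morphemes


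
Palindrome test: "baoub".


Word: "baoub"
Reversed: "buoab"
Forward == Backward? baoub != buoab
Palindrome = No


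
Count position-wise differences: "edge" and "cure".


Comparing character by character (same length = 4):
  Pos 0: 'e' vs 'c' !=
  Pos 1: 'd' vs 'u' !=
  Pos 2: 'g' vs 'r' !=
  Pos 3: 'e' vs 'e' =
Hamming distance = 3


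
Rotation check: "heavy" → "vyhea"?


Word: "heavy", Candidate: "vyhea"
Method: check if candidate is substring of word+word
"heavyheavy" contains "vyhea"? Yes
Is rotation = Yes


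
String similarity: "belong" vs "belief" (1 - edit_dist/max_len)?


Word 1: "belong" (length 6)
Word 2: "belief" (length 6)
One optimal edit sequence:
  1. keep 'b'
  2. keep 'e'
  3. keep 'l'
  4. substitute 'o' -> 'i'  (+1)
  5. substitute 'n' -> 'e'  (+1)
  6. substitute 'g' -> 'f'  (+1)
Edit distance = 3
Max length = max(6, 6) = 6
Similarity = 1 - 3/6
= 0.5000


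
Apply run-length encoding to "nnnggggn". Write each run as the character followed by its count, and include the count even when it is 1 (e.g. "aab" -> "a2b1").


String: "nnnggggn"
Scanning for consecutive runs:
  'n' x 3
  'g' x 4
  'n' x 1
RLE = "n3g4n1"


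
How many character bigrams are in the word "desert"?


Word: "desert" (length 6)
Number of 2-grams = length - 2 + 1 = 6 - 2 + 1
= 5


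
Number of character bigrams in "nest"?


Word: "nest" (length 4)
Number of 2-grams = length - 2 + 1 = 4 - 2 + 1
= 3


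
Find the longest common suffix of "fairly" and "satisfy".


Word 1: "fairly"
Word 2: "satisfy"
Comparing from end:
  Pos -1: 'y' == 'y'
  Pos -2: 'l' != 'f' (stop)
LCS = "y" (length 1)


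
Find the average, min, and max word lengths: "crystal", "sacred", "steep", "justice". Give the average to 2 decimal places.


Lengths: "crystal"=7, "sacred"=6, "steep"=5, "justice"=7
Sum = 25, Count = 4
Average = 25/4 = 6.25
= avg=6.25, min=5, max=7


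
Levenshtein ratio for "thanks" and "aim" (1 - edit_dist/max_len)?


Word 1: "thanks" (length 6)
Word 2: "aim" (length 3)
One optimal edit sequence:
  1. delete 't'  (+1)
  2. delete 'h'  (+1)
  3. keep 'a'
  4. delete 'n'  (+1)
  5. substitute 'k' -> 'i'  (+1)
  6. substitute 's' -> 'm'  (+1)
Edit distance = 5
Max length = max(6, 3) = 6
Similarity = 1 - 5/6
= 0.1667


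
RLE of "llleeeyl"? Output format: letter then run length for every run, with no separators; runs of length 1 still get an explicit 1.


String: "llleeeyl"
Scanning for consecutive runs:
  'l' x 3
  'e' x 3
  'y' x 1
  'l' x 1
RLE = "l3e3y1l1"


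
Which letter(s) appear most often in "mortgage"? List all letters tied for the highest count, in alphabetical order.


Word: "mortgage"
Letter counts:
  'a': 1
  'e': 1
  'g': 2
  'm': 1
  'o': 1
  'r': 1
  't': 1
Maximum count = 2
Most frequent = 'g' (2 times each)


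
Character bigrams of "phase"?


Word: "phase" (length 5)
Number of bigrams = 5 - 2 + 1 = 4
  Position 0: "ph"
  Position 1: "ha"
  Position 2: "as"
  Position 3: "se"
Bigrams = "ph", "ha", "as", "se"


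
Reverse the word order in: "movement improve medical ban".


Original: "movement improve medical ban"
Words (1..n): movement | improve | medical | ban
Reversed (n..1): ban | medical | improve | movement
Result = "ban medical improve movement"


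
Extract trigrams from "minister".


Word: "minister" (length 8)
Number of trigrams = 8 - 3 + 1 = 6
  Position 0: "min"
  Position 1: "ini"
  Position 2: "nis"
  Position 3: "ist"
  Position 4: "ste"
  Position 5: "ter"
Trigrams = "min", "ini", "nis", "ist", "ste", "ter"


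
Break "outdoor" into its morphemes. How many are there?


Word: "outdoor"
Morphemes: out- / door
Each morpheme carries meaning
= 2 morphemes


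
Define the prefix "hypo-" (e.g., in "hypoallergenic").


Prefix: hypo-
Example: hypoallergenic = hypo- + allergenic
Meaning = under / below normal


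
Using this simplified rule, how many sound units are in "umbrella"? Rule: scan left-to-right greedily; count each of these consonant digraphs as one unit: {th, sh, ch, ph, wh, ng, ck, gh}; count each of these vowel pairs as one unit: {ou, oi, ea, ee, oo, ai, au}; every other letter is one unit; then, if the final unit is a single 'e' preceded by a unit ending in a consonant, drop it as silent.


Word: "umbrella" (8 letters)
Left-to-right scan:
  (1) 'u' (letter)
  (2) 'm' (letter)
  (3) 'b' (letter)
  (4) 'r' (letter)
  (5) 'e' (letter)
  (6) 'l' (letter)
  (7) 'l' (letter)
  (8) 'a' (letter)
Units from scan: 8
Sound units = 8 units


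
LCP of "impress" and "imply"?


Word 1: "impress"
Word 2: "imply"
Comparing from start:
  Pos 0: 'i' == 'i'
  Pos 1: 'm' == 'm'
  Pos 2: 'p' == 'p'
  Pos 3: 'r' != 'l' (stop)
LCP = "imp" (length 3)


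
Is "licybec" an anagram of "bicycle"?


Word 1: "bicycle" → sorted: bcceily
Word 2: "licybec" → sorted: bcceily
Same letters? bcceily == bcceily
Anagram = Yes


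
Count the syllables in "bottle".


Word: "bottle"
Syllable breakdown: bot / tle
Counting: 2 parts
= 2 syllables


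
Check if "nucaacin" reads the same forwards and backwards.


Word: "nucaacin"
Reversed: "nicaacun"
Forward == Backward? nucaacin != nicaacun
Palindrome = No


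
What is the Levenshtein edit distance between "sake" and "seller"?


Word 1: "sake" (length 4)
Word 2: "seller" (length 6)
One optimal edit sequence (insert/delete/substitute each cost 1):
  1. keep 's'
  2. insert 'e'  (+1)
  3. substitute 'a' -> 'l'  (+1)
  4. substitute 'k' -> 'l'  (+1)
  5. keep 'e'
  6. insert 'r'  (+1)
Total edit operations: 4
Edit distance = 4


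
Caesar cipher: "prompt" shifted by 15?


Word: "prompt"
Shift: 15
Each letter → (letter + shift) mod 26:
  'p' (15) + 15 = 4 → 'e'
  'r' (17) + 15 = 6 → 'g'
  'o' (14) + 15 = 3 → 'd'
  'm' (12) + 15 = 1 → 'b'
  'p' (15) + 15 = 4 → 'e'
  't' (19) + 15 = 8 → 'i'
Result = "egdbei"


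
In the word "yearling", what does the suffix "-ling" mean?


Suffix: -ling
Example: yearling (year + -ling)
Meaning = small / young


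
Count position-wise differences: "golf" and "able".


Comparing character by character (same length = 4):
  Pos 0: 'g' vs 'a' !=
  Pos 1: 'o' vs 'b' !=
  Pos 2: 'l' vs 'l' =
  Pos 3: 'f' vs 'e' !=
Hamming distance = 3


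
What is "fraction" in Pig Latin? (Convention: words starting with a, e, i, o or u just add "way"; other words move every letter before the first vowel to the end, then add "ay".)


Word: "fraction"
Starts with consonant(s) → move to end, add 'ay'
Consonant cluster: "fr"
Pig Latin = "actionfray"


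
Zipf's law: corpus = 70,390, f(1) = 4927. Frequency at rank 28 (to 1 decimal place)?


Zipf's law: f(r) = f(1) / r
f(1) = 4927
f(28) = 4927 / 28
= 176.0 occurrences


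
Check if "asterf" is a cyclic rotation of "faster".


Word: "faster", Candidate: "asterf"
Method: check if candidate is substring of word+word
"fasterfaster" contains "asterf"? Yes
Is rotation = Yes


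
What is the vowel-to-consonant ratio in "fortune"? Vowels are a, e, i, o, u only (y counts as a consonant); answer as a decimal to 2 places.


Word: "fortune"
Vowels (a,e,i,o,u): 3
Consonants: 4
Ratio = 3/4
= 0.75


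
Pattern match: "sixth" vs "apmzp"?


Pattern of "sixth": [0, 1, 2, 3, 4]
Pattern of "apmzp": [0, 1, 2, 3, 1]
Patterns do not match
Same pattern = No


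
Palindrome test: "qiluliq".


Word: "qiluliq"
Reversed: "qiluliq"
Forward == Backward? qiluliq == qiluliq
Palindrome = Yes


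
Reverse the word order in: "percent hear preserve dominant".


Original: "percent hear preserve dominant"
Words (1..n): percent | hear | preserve | dominant
Reversed (n..1): dominant | preserve | hear | percent
Result = "dominant preserve hear percent"


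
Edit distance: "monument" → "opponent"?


Word 1: "monument" (length 8)
Word 2: "opponent" (length 8)
One optimal edit sequence (insert/delete/substitute each cost 1):
  1. substitute 'm' -> 'o'  (+1)
  2. substitute 'o' -> 'p'  (+1)
  3. substitute 'n' -> 'p'  (+1)
  4. substitute 'u' -> 'o'  (+1)
  5. substitute 'm' -> 'n'  (+1)
  6. keep 'e'
  7. keep 'n'
  8. keep 't'
Total edit operations: 5
Edit distance = 5


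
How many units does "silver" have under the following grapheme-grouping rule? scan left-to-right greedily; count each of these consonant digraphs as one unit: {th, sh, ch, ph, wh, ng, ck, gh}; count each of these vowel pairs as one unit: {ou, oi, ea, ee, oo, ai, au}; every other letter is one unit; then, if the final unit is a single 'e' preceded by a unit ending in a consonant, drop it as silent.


Word: "silver" (6 letters)
Left-to-right scan:
  (1) 's' (letter)
  (2) 'i' (letter)
  (3) 'l' (letter)
  (4) 'v' (letter)
  (5) 'e' (letter)
  (6) 'r' (letter)
Units from scan: 6
Sound units = 6 units


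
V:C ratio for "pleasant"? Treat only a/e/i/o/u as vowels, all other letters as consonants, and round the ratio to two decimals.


Word: "pleasant"
Vowels (a,e,i,o,u): 3
Consonants: 5
Ratio = 3/5
= 0.60


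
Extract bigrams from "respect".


Word: "respect" (length 7)
Number of bigrams = 7 - 2 + 1 = 6
  Position 0: "re"
  Position 1: "es"
  Position 2: "sp"
  Position 3: "pe"
  Position 4: "ec"
  Position 5: "ct"
Bigrams = "re", "es", "sp", "pe", "ec", "ct"


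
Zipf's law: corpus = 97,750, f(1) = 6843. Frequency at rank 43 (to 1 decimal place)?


Zipf's law: f(r) = f(1) / r
f(1) = 6843
f(43) = 6843 / 43
= 159.1 occurrences


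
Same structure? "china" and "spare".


Pattern of "china": [0, 1, 2, 3, 4]
Pattern of "spare": [0, 1, 2, 3, 4]
Patterns match
Same pattern = Yes


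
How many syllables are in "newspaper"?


Word: "newspaper"
Syllable breakdown: news | pa | per
Counting: 3 parts
= 3 syllables


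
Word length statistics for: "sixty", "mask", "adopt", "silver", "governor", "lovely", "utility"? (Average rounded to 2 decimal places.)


Lengths: "sixty"=5, "mask"=4, "adopt"=5, "silver"=6, "governor"=8, "lovely"=6, "utility"=7
Sum = 41, Count = 7
Average = 41/7 = 5.86
= avg=5.86, min=4, max=8


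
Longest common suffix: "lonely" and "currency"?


Word 1: "lonely"
Word 2: "currency"
Comparing from end:
  Pos -1: 'y' == 'y'
  Pos -2: 'l' != 'c' (stop)
LCS = "y" (length 1)


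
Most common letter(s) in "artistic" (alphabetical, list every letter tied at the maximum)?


Word: "artistic"
Letter counts:
  'a': 1
  'c': 1
  'i': 2
  'r': 1
  's': 1
  't': 2
Maximum count = 2
Most frequent = 'i', 't' (2 times each)


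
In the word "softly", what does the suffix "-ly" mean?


Suffix: -ly
Example: softly (soft + -ly)
Meaning = in a manner


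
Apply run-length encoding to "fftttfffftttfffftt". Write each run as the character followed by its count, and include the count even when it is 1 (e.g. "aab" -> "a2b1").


String: "fftttfffftttfffftt"
Scanning for consecutive runs:
  'f' x 2
  't' x 3
  'f' x 4
  't' x 3
  'f' x 4
  't' x 2
RLE = "f2t3f4t3f4t2"


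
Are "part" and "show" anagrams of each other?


Word 1: "part" → sorted: aprt
Word 2: "show" → sorted: hosw
Same letters? aprt != hosw
Anagram = No


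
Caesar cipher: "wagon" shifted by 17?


Word: "wagon"
Shift: 17
Each letter → (letter + shift) mod 26:
  'w' (22) + 17 = 13 → 'n'
  'a' (0) + 17 = 17 → 'r'
  'g' (6) + 17 = 23 → 'x'
  'o' (14) + 17 = 5 → 'f'
  'n' (13) + 17 = 4 → 'e'
Result = "nrxfe"


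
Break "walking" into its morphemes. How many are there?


Word: "walking"
Morphemes: walk + -ing
Each morpheme carries meaning
= 2 morphemes


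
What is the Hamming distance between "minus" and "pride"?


Comparing character by character (same length = 5):
  Pos 0: 'm' vs 'p' !=
  Pos 1: 'i' vs 'r' !=
  Pos 2: 'n' vs 'i' !=
  Pos 3: 'u' vs 'd' !=
  Pos 4: 's' vs 'e' !=
Hamming distance = 5


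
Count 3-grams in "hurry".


Word: "hurry" (length 5)
Number of 3-grams = length - 3 + 1 = 5 - 3 + 1
= 3


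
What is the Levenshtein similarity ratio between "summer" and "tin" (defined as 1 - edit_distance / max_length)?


Word 1: "summer" (length 6)
Word 2: "tin" (length 3)
One optimal edit sequence:
  1. delete 's'  (+1)
  2. delete 'u'  (+1)
  3. delete 'm'  (+1)
  4. substitute 'm' -> 't'  (+1)
  5. substitute 'e' -> 'i'  (+1)
  6. substitute 'r' -> 'n'  (+1)
Edit distance = 6
Max length = max(6, 3) = 6
Similarity = 1 - 6/6
= 0.0000


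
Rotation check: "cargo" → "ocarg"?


Word: "cargo", Candidate: "ocarg"
Method: check if candidate is substring of word+word
"cargocargo" contains "ocarg"? Yes
Is rotation = Yes


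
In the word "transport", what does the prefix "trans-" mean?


Prefix: trans-
As in: transport -> trans- + port
Meaning = across


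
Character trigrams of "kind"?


Word: "kind" (length 4)
Number of trigrams = 4 - 3 + 1 = 2
  Position 0: "kin"
  Position 1: "ind"
Trigrams = "kin", "ind"


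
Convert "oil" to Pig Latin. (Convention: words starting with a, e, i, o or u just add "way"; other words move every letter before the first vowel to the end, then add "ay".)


Word: "oil"
Starts with vowel → add 'way'
Pig Latin = "oilway"


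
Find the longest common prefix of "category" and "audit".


Word 1: "category"
Word 2: "audit"
Comparing from start:
  Pos 0: 'c' != 'a' (stop)
LCP = "" (length 0)


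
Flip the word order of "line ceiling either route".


Original: "line ceiling either route"
Words (1..n): line | ceiling | either | route
Reversed (n..1): route | either | ceiling | line
Result = "route either ceiling line"


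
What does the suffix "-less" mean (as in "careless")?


Suffix: -less
Example: careless = care + -less
Meaning = without


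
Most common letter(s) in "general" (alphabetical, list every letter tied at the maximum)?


Word: "general"
Letter counts:
  'a': 1
  'e': 2
  'g': 1
  'l': 1
  'n': 1
  'r': 1
Maximum count = 2
Most frequent = 'e' (2 times each)


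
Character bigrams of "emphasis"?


Word: "emphasis" (length 8)
Number of bigrams = 8 - 2 + 1 = 7
  Position 0: "em"
  Position 1: "mp"
  Position 2: "ph"
  Position 3: "ha"
  Position 4: "as"
  Position 5: "si"
  Position 6: "is"
Bigrams = "em", "mp", "ph", "ha", "as", "si", "is"


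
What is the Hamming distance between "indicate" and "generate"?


Comparing character by character (same length = 8):
  Pos 0: 'i' vs 'g' !=
  Pos 1: 'n' vs 'e' !=
  Pos 2: 'd' vs 'n' !=
  Pos 3: 'i' vs 'e' !=
  Pos 4: 'c' vs 'r' !=
  Pos 5: 'a' vs 'a' =
  Pos 6: 't' vs 't' =
  Pos 7: 'e' vs 'e' =
Hamming distance = 5


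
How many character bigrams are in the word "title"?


Word: "title" (length 5)
Number of 2-grams = length - 2 + 1 = 5 - 2 + 1
= 4


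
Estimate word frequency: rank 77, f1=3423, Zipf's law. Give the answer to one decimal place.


Zipf's law: f(r) = f(1) / r
f(1) = 3423
f(77) = 3423 / 77
= 44.5 occurrences


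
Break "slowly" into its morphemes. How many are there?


Word: "slowly"
Morphemes: slow + -ly
Each morpheme carries meaning
= 2 morphemes


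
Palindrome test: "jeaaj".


Word: "jeaaj"
Reversed: "jaaej"
Forward == Backward? jeaaj != jaaej
Palindrome = No


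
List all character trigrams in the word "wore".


Word: "wore" (length 4)
Number of trigrams = 4 - 3 + 1 = 2
  Position 0: "wor"
  Position 1: "ore"
Trigrams = "wor", "ore"


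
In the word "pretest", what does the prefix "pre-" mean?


Prefix: pre-
Example: pretest (pre- + test)
Meaning = before


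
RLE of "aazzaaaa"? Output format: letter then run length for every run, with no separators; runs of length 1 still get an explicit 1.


String: "aazzaaaa"
Scanning for consecutive runs:
  'a' x 2
  'z' x 2
  'a' x 4
RLE = "a2z2a4"


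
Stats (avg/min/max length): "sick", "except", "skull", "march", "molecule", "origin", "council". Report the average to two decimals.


Lengths: "sick"=4, "except"=6, "skull"=5, "march"=5, "molecule"=8, "origin"=6, "council"=7
Sum = 41, Count = 7
Average = 41/7 = 5.86
= avg=5.86, min=4, max=8


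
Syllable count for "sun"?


Word: "sun"
Syllable breakdown: sun
Counting: 1 part
= 1 syllable


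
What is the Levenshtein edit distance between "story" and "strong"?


Word 1: "story" (length 5)
Word 2: "strong" (length 6)
One optimal edit sequence (insert/delete/substitute each cost 1):
  1. keep 's'
  2. keep 't'
  3. insert 'r'  (+1)
  4. keep 'o'
  5. substitute 'r' -> 'n'  (+1)
  6. substitute 'y' -> 'g'  (+1)
Total edit operations: 3
Edit distance = 3


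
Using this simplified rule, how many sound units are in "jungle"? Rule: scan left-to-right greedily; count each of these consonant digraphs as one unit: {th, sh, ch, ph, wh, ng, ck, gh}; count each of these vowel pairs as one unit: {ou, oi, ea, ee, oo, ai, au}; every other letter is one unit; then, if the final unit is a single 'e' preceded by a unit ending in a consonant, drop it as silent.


Word: "jungle" (6 letters)
Left-to-right scan:
  [1] 'j' (letter)
  [2] 'u' (letter)
  [3] 'ng' (digraph)
  [4] 'l' (letter)
  [5] 'e' (letter)
Units from scan: 5
Final unit is 'e' after a consonant -> drop as silent (-1)
Sound units = 4 units


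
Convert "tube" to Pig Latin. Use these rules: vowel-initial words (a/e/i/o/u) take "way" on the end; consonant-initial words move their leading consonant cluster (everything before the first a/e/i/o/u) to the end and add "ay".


Word: "tube"
Starts with consonant(s) → move to end, add 'ay'
Consonant cluster: "t"
Pig Latin = "ubetay"


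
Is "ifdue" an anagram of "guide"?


Word 1: "guide" → sorted: degiu
Word 2: "ifdue" → sorted: defiu
Same letters? degiu != defiu
Anagram = No


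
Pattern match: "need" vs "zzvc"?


Pattern of "need": [0, 1, 1, 2]
Pattern of "zzvc": [0, 0, 1, 2]
Patterns do not match
Same pattern = No


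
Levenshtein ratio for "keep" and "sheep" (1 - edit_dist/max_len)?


Word 1: "keep" (length 4)
Word 2: "sheep" (length 5)
One optimal edit sequence:
  1. insert 's'  (+1)
  2. substitute 'k' -> 'h'  (+1)
  3. keep 'e'
  4. keep 'e'
  5. keep 'p'
Edit distance = 2
Max length = max(4, 5) = 5
Similarity = 1 - 2/5
= 0.6000


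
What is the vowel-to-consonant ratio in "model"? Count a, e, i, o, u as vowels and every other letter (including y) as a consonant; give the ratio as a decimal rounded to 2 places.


Word: "model"
Vowels (a,e,i,o,u): 2
Consonants: 3
Ratio = 2/3
= 0.67


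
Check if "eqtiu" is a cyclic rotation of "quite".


Word: "quite", Candidate: "eqtiu"
Method: check if candidate is substring of word+word
"quitequite" contains "eqtiu"? No
Is rotation = No


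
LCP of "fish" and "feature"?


Word 1: "fish"
Word 2: "feature"
Comparing from start:
  Pos 0: 'f' == 'f'
  Pos 1: 'i' != 'e' (stop)
LCP = "f" (length 1)


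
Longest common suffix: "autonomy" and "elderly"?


Word 1: "autonomy"
Word 2: "elderly"
Comparing from end:
  Pos -1: 'y' == 'y'
  Pos -2: 'm' != 'l' (stop)
LCS = "y" (length 1)


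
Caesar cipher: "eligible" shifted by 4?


Word: "eligible"
Shift: 4
Each letter → (letter + shift) mod 26:
  'e' (4) + 4 = 8 → 'i'
  'l' (11) + 4 = 15 → 'p'
  'i' (8) + 4 = 12 → 'm'
  'g' (6) + 4 = 10 → 'k'
  'i' (8) + 4 = 12 → 'm'
  'b' (1) + 4 = 5 → 'f'
  'l' (11) + 4 = 15 → 'p'
  'e' (4) + 4 = 8 → 'i'
Result = "ipmkmfpi"


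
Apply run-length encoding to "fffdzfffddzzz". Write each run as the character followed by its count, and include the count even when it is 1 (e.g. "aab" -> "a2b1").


String: "fffdzfffddzzz"
Scanning for consecutive runs:
  'f' x 3
  'd' x 1
  'z' x 1
  'f' x 3
  'd' x 2
  'z' x 3
RLE = "f3d1z1f3d2z3"


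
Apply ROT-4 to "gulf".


Word: "gulf"
Shift: 4
Each letter → (letter + shift) mod 26:
  'g' (6) + 4 = 10 → 'k'
  'u' (20) + 4 = 24 → 'y'
  'l' (11) + 4 = 15 → 'p'
  'f' (5) + 4 = 9 → 'j'
Result = "kypj"


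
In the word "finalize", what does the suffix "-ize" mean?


Suffix: -ize
As in: finalize -> final + -ize
Meaning = to make


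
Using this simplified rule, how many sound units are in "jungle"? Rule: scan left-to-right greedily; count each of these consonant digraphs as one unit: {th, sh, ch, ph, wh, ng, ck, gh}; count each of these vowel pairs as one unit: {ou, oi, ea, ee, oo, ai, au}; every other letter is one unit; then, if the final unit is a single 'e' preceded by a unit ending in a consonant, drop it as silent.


Word: "jungle" (6 letters)
Left-to-right scan:
  [1] 'j' (letter)
  [2] 'u' (letter)
  [3] 'ng' (digraph)
  [4] 'l' (letter)
  [5] 'e' (letter)
Units from scan: 5
Final unit is 'e' after a consonant -> drop as silent (-1)
Sound units = 4 units


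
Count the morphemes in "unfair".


Word: "unfair"
Morphemes: un- | fair
Each morpheme carries meaning
= 2 morphemes


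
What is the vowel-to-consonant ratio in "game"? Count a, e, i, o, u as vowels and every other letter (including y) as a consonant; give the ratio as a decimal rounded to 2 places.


Word: "game"
Vowels (a,e,i,o,u): 2
Consonants: 2
Ratio = 2/2
= 1.00


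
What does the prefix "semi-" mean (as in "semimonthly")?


Prefix: semi-
Example: semimonthly = semi- + monthly
Meaning = half


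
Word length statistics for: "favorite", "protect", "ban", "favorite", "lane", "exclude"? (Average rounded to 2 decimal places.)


Lengths: "favorite"=8, "protect"=7, "ban"=3, "favorite"=8, "lane"=4, "exclude"=7
Sum = 37, Count = 6
Average = 37/6 = 6.17
= avg=6.17, min=3, max=8


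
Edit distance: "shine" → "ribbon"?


Word 1: "shine" (length 5)
Word 2: "ribbon" (length 6)
One optimal edit sequence (insert/delete/substitute each cost 1):
  1. insert 'r'  (+1)
  2. substitute 's' -> 'i'  (+1)
  3. substitute 'h' -> 'b'  (+1)
  4. substitute 'i' -> 'b'  (+1)
  5. substitute 'n' -> 'o'  (+1)
  6. substitute 'e' -> 'n'  (+1)
Total edit operations: 6
Edit distance = 6


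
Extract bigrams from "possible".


Word: "possible" (length 8)
Number of bigrams = 8 - 2 + 1 = 7
  Position 0: "po"
  Position 1: "os"
  Position 2: "ss"
  Position 3: "si"
  Position 4: "ib"
  Position 5: "bl"
  Position 6: "le"
Bigrams = "po", "os", "ss", "si", "ib", "bl", "le"


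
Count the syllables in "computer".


Word: "computer"
Syllable breakdown: com · pu · ter
Counting: 3 parts
= 3 syllables


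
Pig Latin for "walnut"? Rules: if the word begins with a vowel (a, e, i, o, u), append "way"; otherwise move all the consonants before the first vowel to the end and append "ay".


Word: "walnut"
Starts with consonant(s) → move to end, add 'ay'
Consonant cluster: "w"
Pig Latin = "alnutway"


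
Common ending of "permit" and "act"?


Word 1: "permit"
Word 2: "act"
Comparing from end:
  Pos -1: 't' == 't'
  Pos -2: 'i' != 'c' (stop)
LCS = "t" (length 1)


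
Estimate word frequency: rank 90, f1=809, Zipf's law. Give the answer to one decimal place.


Zipf's law: f(r) = f(1) / r
f(1) = 809
f(90) = 809 / 90
= 9.0 occurrences


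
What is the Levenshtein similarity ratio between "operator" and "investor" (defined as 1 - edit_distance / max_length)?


Word 1: "operator" (length 8)
Word 2: "investor" (length 8)
One optimal edit sequence:
  1. substitute 'o' -> 'i'  (+1)
  2. substitute 'p' -> 'n'  (+1)
  3. substitute 'e' -> 'v'  (+1)
  4. substitute 'r' -> 'e'  (+1)
  5. substitute 'a' -> 's'  (+1)
  6. keep 't'
  7. keep 'o'
  8. keep 'r'
Edit distance = 5
Max length = max(8, 8) = 8
Similarity = 1 - 5/8
= 0.3750


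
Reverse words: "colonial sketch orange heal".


Original: "colonial sketch orange heal"
Words (1..n): colonial | sketch | orange | heal
Reversed (n..1): heal | orange | sketch | colonial
Result = "heal orange sketch colonial"


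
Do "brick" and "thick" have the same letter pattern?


Pattern of "brick": [0, 1, 2, 3, 4]
Pattern of "thick": [0, 1, 2, 3, 4]
Patterns match
Same pattern = Yes


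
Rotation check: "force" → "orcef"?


Word: "force", Candidate: "orcef"
Method: check if candidate is substring of word+word
"forceforce" contains "orcef"? Yes
Is rotation = Yes


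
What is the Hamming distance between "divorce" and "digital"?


Comparing character by character (same length = 7):
  Pos 0: 'd' vs 'd' =
  Pos 1: 'i' vs 'i' =
  Pos 2: 'v' vs 'g' !=
  Pos 3: 'o' vs 'i' !=
  Pos 4: 'r' vs 't' !=
  Pos 5: 'c' vs 'a' !=
  Pos 6: 'e' vs 'l' !=
Hamming distance = 5


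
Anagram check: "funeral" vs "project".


Word 1: "funeral" → sorted: aeflnru
Word 2: "project" → sorted: cejoprt
Same letters? aeflnru != cejoprt
Anagram = No


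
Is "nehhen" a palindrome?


Word: "nehhen"
Reversed: "nehhen"
Forward == Backward? nehhen == nehhen
Palindrome = Yes


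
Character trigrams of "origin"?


Word: "origin" (length 6)
Number of trigrams = 6 - 3 + 1 = 4
  Position 0: "ori"
  Position 1: "rig"
  Position 2: "igi"
  Position 3: "gin"
Trigrams = "ori", "rig", "igi", "gin"


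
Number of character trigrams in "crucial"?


Word: "crucial" (length 7)
Number of 3-grams = length - 3 + 1 = 7 - 3 + 1
= 5


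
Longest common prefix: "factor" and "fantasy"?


Word 1: "factor"
Word 2: "fantasy"
Comparing from start:
  Pos 0: 'f' == 'f'
  Pos 1: 'a' == 'a'
  Pos 2: 'c' != 'n' (stop)
LCP = "fa" (length 2)


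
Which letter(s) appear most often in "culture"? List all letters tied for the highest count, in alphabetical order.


Word: "culture"
Letter counts:
  'c': 1
  'e': 1
  'l': 1
  'r': 1
  't': 1
  'u': 2
Maximum count = 2
Most frequent = 'u' (2 times each)


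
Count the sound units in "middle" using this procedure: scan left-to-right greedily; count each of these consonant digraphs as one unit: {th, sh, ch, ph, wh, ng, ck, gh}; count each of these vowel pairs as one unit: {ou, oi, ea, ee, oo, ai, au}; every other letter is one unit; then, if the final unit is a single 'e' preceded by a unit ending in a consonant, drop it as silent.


Word: "middle" (6 letters)
Left-to-right scan:
  (1) 'm' (letter)
  (2) 'i' (letter)
  (3) 'd' (letter)
  (4) 'd' (letter)
  (5) 'l' (letter)
  (6) 'e' (letter)
Units from scan: 6
Final unit is 'e' after a consonant -> drop as silent (-1)
Sound units = 5 units


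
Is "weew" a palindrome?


Word: "weew"
Reversed: "weew"
Forward == Backward? weew == weew
Palindrome = Yes


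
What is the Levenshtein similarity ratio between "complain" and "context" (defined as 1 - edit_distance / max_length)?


Word 1: "complain" (length 8)
Word 2: "context" (length 7)
One optimal edit sequence:
  1. keep 'c'
  2. keep 'o'
  3. delete 'm'  (+1)
  4. substitute 'p' -> 'n'  (+1)
  5. substitute 'l' -> 't'  (+1)
  6. substitute 'a' -> 'e'  (+1)
  7. substitute 'i' -> 'x'  (+1)
  8. substitute 'n' -> 't'  (+1)
Edit distance = 6
Max length = max(8, 7) = 8
Similarity = 1 - 6/8
= 0.2500


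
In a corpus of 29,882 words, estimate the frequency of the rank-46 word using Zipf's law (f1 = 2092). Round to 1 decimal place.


Zipf's law: f(r) = f(1) / r
f(1) = 2092
f(46) = 2092 / 46
= 45.5 occurrences


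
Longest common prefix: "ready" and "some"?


Word 1: "ready"
Word 2: "some"
Comparing from start:
  Pos 0: 'r' != 's' (stop)
LCP = "" (length 0)


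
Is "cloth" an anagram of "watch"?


Word 1: "watch" → sorted: achtw
Word 2: "cloth" → sorted: chlot
Same letters? achtw != chlot
Anagram = No


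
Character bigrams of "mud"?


Word: "mud" (length 3)
Number of bigrams = 3 - 2 + 1 = 2
  Position 0: "mu"
  Position 1: "ud"
Bigrams = "mu", "ud"


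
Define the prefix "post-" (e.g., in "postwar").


Prefix: post-
Example: postwar (post- + war)
Meaning = after


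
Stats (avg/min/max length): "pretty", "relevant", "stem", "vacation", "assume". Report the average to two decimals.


Lengths: "pretty"=6, "relevant"=8, "stem"=4, "vacation"=8, "assume"=6
Sum = 32, Count = 5
Average = 32/5 = 6.40
= avg=6.40, min=4, max=8


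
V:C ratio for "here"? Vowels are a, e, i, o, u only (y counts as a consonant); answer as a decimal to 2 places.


Word: "here"
Vowels (a,e,i,o,u): 2
Consonants: 2
Ratio = 2/2
= 1.00


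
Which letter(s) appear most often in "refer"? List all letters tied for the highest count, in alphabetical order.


Word: "refer"
Letter counts:
  'e': 2
  'f': 1
  'r': 2
Maximum count = 2
Most frequent = 'e', 'r' (2 times each)


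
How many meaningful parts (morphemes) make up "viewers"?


Word: "viewers"
Morphemes: view | -er | -s
Each morpheme carries meaning
= 3 morphemes


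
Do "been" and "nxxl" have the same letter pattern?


Pattern of "been": [0, 1, 1, 2]
Pattern of "nxxl": [0, 1, 1, 2]
Patterns match
Same pattern = Yes


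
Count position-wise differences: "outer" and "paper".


Comparing character by character (same length = 5):
  Pos 0: 'o' vs 'p' !=
  Pos 1: 'u' vs 'a' !=
  Pos 2: 't' vs 'p' !=
  Pos 3: 'e' vs 'e' =
  Pos 4: 'r' vs 'r' =
Hamming distance = 3


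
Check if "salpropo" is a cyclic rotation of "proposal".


Word: "proposal", Candidate: "salpropo"
Method: check if candidate is substring of word+word
"proposalproposal" contains "salpropo"? Yes
Is rotation = Yes


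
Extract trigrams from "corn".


Word: "corn" (length 4)
Number of trigrams = 4 - 3 + 1 = 2
  Position 0: "cor"
  Position 1: "orn"
Trigrams = "cor", "orn"


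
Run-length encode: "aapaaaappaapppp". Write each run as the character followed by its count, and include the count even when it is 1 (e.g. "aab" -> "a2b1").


String: "aapaaaappaapppp"
Scanning for consecutive runs:
  'a' x 2
  'p' x 1
  'a' x 4
  'p' x 2
  'a' x 2
  'p' x 4
RLE = "a2p1a4p2a2p4"


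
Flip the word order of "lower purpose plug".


Original: "lower purpose plug"
Words (1..n): lower | purpose | plug
Reversed (n..1): plug | purpose | lower
Result = "plug purpose lower"


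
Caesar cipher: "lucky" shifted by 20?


Word: "lucky"
Shift: 20
Each letter → (letter + shift) mod 26:
  'l' (11) + 20 = 5 → 'f'
  'u' (20) + 20 = 14 → 'o'
  'c' (2) + 20 = 22 → 'w'
  'k' (10) + 20 = 4 → 'e'
  'y' (24) + 20 = 18 → 's'
Result = "fowes"
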